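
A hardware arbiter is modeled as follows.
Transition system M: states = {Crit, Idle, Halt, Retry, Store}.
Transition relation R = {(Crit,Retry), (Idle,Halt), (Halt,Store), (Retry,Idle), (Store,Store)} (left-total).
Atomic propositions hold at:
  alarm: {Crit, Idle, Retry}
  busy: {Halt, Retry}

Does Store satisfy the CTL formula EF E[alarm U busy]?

E[alarm U busy]: least fixpoint, start Z0 = Sat(busy) = {Halt, Retry}, add states in Sat(alarm) with some successor in Z. Z1 = {Crit, Idle, Halt, Retry}; fixed.
Sat(E[alarm U busy]) = {Crit, Idle, Halt, Retry}
EF E[alarm U busy]: least fixpoint, start Z0 = {Crit, Idle, Halt, Retry}, add states with some successor in Z. Already a fixed point.
Sat(EF E[alarm U busy]) = {Crit, Idle, Halt, Retry}
Store ∉ Sat(EF E[alarm U busy]) = {Crit, Idle, Halt, Retry}, so the formula does not hold at Store.

No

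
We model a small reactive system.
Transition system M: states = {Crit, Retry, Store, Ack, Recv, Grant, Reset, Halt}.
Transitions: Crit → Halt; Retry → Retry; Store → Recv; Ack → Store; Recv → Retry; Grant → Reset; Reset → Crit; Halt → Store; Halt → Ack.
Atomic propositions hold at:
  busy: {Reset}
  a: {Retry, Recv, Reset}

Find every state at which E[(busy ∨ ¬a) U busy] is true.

Sat(¬a) = {Crit, Store, Ack, Grant, Halt}
Sat(busy ∨ ¬a) = {Crit, Store, Ack, Grant, Reset, Halt}
E[(busy ∨ ¬a) U busy]: least fixpoint, start Z0 = Sat(busy) = {Reset}, add states in Sat(busy ∨ ¬a) with some successor in Z. Z1 = {Grant, Reset}; fixed.
Sat(E[(busy ∨ ¬a) U busy]) = {Grant, Reset}

{Grant, Reset}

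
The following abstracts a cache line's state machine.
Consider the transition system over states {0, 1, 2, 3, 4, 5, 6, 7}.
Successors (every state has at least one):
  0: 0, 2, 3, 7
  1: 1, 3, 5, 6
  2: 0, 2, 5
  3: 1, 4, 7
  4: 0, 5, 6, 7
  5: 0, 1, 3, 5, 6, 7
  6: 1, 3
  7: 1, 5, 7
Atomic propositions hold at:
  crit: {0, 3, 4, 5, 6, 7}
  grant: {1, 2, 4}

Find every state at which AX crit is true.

Sat(AX crit) = {s : every successor in {0, 3, 4, 5, 6, 7}} = {4}

{4}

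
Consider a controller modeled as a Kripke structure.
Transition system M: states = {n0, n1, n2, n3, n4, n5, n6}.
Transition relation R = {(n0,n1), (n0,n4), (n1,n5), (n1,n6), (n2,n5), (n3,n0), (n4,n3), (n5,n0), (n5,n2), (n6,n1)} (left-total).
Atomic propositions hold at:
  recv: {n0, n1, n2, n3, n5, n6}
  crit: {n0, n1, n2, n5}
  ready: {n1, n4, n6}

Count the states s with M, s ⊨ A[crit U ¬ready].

4

Sat(¬ready) = {n0, n2, n3, n5}
A[crit U ¬ready]: least fixpoint, start Z0 = Sat(¬ready) = {n0, n2, n3, n5}, add states in Sat(crit) with every successor in Z. Already a fixed point.
Sat(A[crit U ¬ready]) = {n0, n2, n3, n5}
|Sat(A[crit U ¬ready])| = |{n0, n2, n3, n5}| = 4.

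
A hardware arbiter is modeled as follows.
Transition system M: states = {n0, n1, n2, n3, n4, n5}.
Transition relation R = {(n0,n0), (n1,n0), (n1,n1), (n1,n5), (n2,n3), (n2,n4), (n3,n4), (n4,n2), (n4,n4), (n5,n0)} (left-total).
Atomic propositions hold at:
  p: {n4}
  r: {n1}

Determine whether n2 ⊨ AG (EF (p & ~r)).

Yes

Sat(~r) = {n0, n2, n3, n4, n5}
Sat(p & ~r) = {n4}
EF (p & ~r): least fixpoint, start Z0 = {n4}, add states with some successor in Z. Z1 = {n2, n3, n4}; fixed.
Sat(EF (p & ~r)) = {n2, n3, n4}
AG (EF (p & ~r)): greatest fixpoint, start Z0 = {n2, n3, n4}, keep only states in Sat with every successor in Z. Already a fixed point.
Sat(AG (EF (p & ~r))) = {n2, n3, n4}
n2 ∈ Sat(AG (EF (p & ~r))) = {n2, n3, n4}, so the formula holds at n2.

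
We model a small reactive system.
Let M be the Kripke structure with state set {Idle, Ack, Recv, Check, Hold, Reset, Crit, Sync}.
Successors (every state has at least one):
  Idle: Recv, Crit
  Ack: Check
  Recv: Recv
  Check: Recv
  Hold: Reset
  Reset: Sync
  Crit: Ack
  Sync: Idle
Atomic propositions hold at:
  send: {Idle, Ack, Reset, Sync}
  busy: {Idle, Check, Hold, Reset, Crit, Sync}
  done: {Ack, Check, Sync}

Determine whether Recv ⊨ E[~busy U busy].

No

Sat(~busy) = {Ack, Recv}
E[~busy U busy]: least fixpoint, start Z0 = Sat(busy) = {Idle, Check, Hold, Reset, Crit, Sync}, add states in Sat(~busy) with some successor in Z. Z1 = {Idle, Ack, Check, Hold, Reset, Crit, Sync}; fixed.
Sat(E[~busy U busy]) = {Idle, Ack, Check, Hold, Reset, Crit, Sync}
Recv ∉ Sat(E[~busy U busy]) = {Idle, Ack, Check, Hold, Reset, Crit, Sync}, so the formula does not hold at Recv.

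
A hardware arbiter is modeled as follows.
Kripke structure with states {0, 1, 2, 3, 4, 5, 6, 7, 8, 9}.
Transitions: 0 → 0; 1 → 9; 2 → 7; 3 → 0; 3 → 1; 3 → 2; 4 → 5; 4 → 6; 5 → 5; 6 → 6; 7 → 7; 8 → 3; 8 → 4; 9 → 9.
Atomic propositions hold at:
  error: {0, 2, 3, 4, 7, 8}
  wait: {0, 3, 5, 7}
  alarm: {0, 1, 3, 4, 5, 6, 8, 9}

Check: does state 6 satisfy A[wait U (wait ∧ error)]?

No

Sat(wait ∧ error) = {0, 3, 7}
A[wait U (wait ∧ error)]: least fixpoint, start Z0 = Sat((wait ∧ error)) = {0, 3, 7}, add states in Sat(wait) with every successor in Z. Already a fixed point.
Sat(A[wait U (wait ∧ error)]) = {0, 3, 7}
6 ∉ Sat(A[wait U (wait ∧ error)]) = {0, 3, 7}, so the formula does not hold at 6.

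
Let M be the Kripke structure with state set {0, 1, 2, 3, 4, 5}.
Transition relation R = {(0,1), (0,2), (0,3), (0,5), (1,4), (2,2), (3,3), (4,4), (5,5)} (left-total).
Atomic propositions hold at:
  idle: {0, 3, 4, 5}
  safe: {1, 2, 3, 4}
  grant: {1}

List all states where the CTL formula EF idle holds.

EF idle: least fixpoint, start Z0 = {0, 3, 4, 5}, add states with some successor in Z. Z1 = {0, 1, 3, 4, 5}; fixed.
Sat(EF idle) = {0, 1, 3, 4, 5}

{0, 1, 3, 4, 5}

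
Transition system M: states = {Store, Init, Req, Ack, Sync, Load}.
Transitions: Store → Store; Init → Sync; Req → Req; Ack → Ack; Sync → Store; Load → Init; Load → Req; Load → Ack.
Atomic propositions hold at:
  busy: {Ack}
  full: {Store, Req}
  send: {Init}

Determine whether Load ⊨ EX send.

Yes

Sat(EX send) = {s : some successor in {Init}} = {Load}
Load ∈ Sat(EX send) = {Load}, so the formula holds at Load.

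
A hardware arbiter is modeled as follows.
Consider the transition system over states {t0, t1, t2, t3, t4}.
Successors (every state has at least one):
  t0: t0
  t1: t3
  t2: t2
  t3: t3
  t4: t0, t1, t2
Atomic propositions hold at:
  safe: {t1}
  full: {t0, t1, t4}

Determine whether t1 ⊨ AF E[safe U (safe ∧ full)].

Sat(safe ∧ full) = {t1}
E[safe U (safe ∧ full)]: least fixpoint, start Z0 = Sat((safe ∧ full)) = {t1}, add states in Sat(safe) with some successor in Z. Already a fixed point.
Sat(E[safe U (safe ∧ full)]) = {t1}
AF E[safe U (safe ∧ full)]: least fixpoint, start Z0 = {t1}, add states with every successor in Z. Already a fixed point.
Sat(AF E[safe U (safe ∧ full)]) = {t1}
t1 ∈ Sat(AF E[safe U (safe ∧ full)]) = {t1}, so the formula holds at t1.

Yes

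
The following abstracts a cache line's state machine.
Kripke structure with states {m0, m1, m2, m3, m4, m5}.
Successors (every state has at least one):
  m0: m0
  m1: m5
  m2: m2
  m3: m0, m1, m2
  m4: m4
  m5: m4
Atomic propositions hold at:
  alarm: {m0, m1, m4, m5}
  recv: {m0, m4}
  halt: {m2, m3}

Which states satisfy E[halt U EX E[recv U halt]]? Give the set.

E[recv U halt]: least fixpoint, start Z0 = Sat(halt) = {m2, m3}, add states in Sat(recv) with some successor in Z. Already a fixed point.
Sat(E[recv U halt]) = {m2, m3}
Sat(EX E[recv U halt]) = {s : some successor in {m2, m3}} = {m2, m3}
E[halt U EX E[recv U halt]]: least fixpoint, start Z0 = Sat(EX E[recv U halt]) = {m2, m3}, add states in Sat(halt) with some successor in Z. Already a fixed point.
Sat(E[halt U EX E[recv U halt]]) = {m2, m3}

{m2, m3}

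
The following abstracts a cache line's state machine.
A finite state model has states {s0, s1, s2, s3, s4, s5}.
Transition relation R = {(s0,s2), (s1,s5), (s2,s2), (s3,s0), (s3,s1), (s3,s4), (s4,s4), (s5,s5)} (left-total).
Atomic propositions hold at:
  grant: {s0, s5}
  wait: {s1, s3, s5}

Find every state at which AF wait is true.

AF wait: least fixpoint, start Z0 = {s1, s3, s5}, add states with every successor in Z. Already a fixed point.
Sat(AF wait) = {s1, s3, s5}

{s1, s3, s5}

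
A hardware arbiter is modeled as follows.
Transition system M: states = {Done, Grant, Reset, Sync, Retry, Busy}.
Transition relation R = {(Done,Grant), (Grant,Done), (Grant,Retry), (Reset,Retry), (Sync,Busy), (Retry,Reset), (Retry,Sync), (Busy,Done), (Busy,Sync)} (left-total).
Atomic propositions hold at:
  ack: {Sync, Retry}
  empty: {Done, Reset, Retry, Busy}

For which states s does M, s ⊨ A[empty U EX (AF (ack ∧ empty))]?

Sat(ack ∧ empty) = {Retry}
AF (ack ∧ empty): least fixpoint, start Z0 = {Retry}, add states with every successor in Z. Z1 = {Reset, Retry}; fixed.
Sat(AF (ack ∧ empty)) = {Reset, Retry}
Sat(EX (AF (ack ∧ empty))) = {s : some successor in {Reset, Retry}} = {Grant, Reset, Retry}
A[empty U EX (AF (ack ∧ empty))]: least fixpoint, start Z0 = Sat(EX (AF (ack ∧ empty))) = {Grant, Reset, Retry}, add states in Sat(empty) with every successor in Z. Z1 = {Done, Grant, Reset, Retry}; fixed.
Sat(A[empty U EX (AF (ack ∧ empty))]) = {Done, Grant, Reset, Retry}

{Done, Grant, Reset, Retry}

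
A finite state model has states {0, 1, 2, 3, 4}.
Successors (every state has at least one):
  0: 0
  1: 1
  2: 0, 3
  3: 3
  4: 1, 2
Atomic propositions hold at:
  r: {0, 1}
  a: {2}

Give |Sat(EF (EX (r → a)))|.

Sat(r → a) = {2, 3, 4}
Sat(EX (r → a)) = {s : some successor in {2, 3, 4}} = {2, 3, 4}
EF (EX (r → a)): least fixpoint, start Z0 = {2, 3, 4}, add states with some successor in Z. Already a fixed point.
Sat(EF (EX (r → a))) = {2, 3, 4}
|Sat(EF (EX (r → a)))| = |{2, 3, 4}| = 3.

3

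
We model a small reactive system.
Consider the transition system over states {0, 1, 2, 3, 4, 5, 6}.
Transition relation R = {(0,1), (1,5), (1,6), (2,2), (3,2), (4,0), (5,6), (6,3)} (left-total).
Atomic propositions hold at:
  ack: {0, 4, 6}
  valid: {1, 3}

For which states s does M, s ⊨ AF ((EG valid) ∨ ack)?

EG valid: greatest fixpoint, start Z0 = {1, 3}, keep only states in Sat with some successor in Z. Z1 = ∅; fixed.
Sat(EG valid) = ∅
Sat((EG valid) ∨ ack) = {0, 4, 6}
AF ((EG valid) ∨ ack): least fixpoint, start Z0 = {0, 4, 6}, add states with every successor in Z. Z1 = {0, 4, 5, 6}; Z2 = {0, 1, 4, 5, 6}; fixed.
Sat(AF ((EG valid) ∨ ack)) = {0, 1, 4, 5, 6}

{0, 1, 4, 5, 6}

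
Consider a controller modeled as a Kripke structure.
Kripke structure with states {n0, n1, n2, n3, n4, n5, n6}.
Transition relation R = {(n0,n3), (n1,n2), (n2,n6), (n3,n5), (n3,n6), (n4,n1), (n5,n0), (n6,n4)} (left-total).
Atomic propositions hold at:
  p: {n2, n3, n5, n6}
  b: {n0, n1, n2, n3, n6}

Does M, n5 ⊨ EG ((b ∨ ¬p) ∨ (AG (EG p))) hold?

Sat(¬p) = {n0, n1, n4}
Sat(b ∨ ¬p) = {n0, n1, n2, n3, n4, n6}
EG p: greatest fixpoint, start Z0 = {n2, n3, n5, n6}, keep only states in Sat with some successor in Z. Z1 = {n2, n3}; Z2 = ∅; fixed.
Sat(EG p) = ∅
AG (EG p): greatest fixpoint, start Z0 = ∅, keep only states in Sat with every successor in Z. Already a fixed point.
Sat(AG (EG p)) = ∅
Sat((b ∨ ¬p) ∨ (AG (EG p))) = {n0, n1, n2, n3, n4, n6}
EG ((b ∨ ¬p) ∨ (AG (EG p))): greatest fixpoint, start Z0 = {n0, n1, n2, n3, n4, n6}, keep only states in Sat with some successor in Z. Already a fixed point.
Sat(EG ((b ∨ ¬p) ∨ (AG (EG p)))) = {n0, n1, n2, n3, n4, n6}
n5 ∉ Sat(EG ((b ∨ ¬p) ∨ (AG (EG p)))) = {n0, n1, n2, n3, n4, n6}, so the formula does not hold at n5.

No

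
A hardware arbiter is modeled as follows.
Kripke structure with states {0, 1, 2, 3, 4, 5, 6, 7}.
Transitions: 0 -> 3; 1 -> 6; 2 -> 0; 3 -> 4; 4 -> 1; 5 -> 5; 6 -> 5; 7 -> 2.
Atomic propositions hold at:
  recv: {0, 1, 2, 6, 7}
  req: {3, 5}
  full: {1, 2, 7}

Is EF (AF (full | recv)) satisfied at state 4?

Sat(full | recv) = {0, 1, 2, 6, 7}
AF (full | recv): least fixpoint, start Z0 = {0, 1, 2, 6, 7}, add states with every successor in Z. Z1 = {0, 1, 2, 4, 6, 7}; Z2 = {0, 1, 2, 3, 4, 6, 7}; fixed.
Sat(AF (full | recv)) = {0, 1, 2, 3, 4, 6, 7}
EF (AF (full | recv)): least fixpoint, start Z0 = {0, 1, 2, 3, 4, 6, 7}, add states with some successor in Z. Already a fixed point.
Sat(EF (AF (full | recv))) = {0, 1, 2, 3, 4, 6, 7}
4 ∈ Sat(EF (AF (full | recv))) = {0, 1, 2, 3, 4, 6, 7}, so the formula holds at 4.

Yes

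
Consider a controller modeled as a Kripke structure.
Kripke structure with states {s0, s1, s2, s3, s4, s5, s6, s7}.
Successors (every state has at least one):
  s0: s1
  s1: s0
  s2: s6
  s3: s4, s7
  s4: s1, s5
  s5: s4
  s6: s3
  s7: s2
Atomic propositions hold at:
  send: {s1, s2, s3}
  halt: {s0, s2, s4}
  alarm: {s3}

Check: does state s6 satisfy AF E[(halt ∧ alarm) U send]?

Sat(halt ∧ alarm) = ∅
E[(halt ∧ alarm) U send]: least fixpoint, start Z0 = Sat(send) = {s1, s2, s3}, add states in Sat(halt ∧ alarm) with some successor in Z. Already a fixed point.
Sat(E[(halt ∧ alarm) U send]) = {s1, s2, s3}
AF E[(halt ∧ alarm) U send]: least fixpoint, start Z0 = {s1, s2, s3}, add states with every successor in Z. Z1 = {s0, s1, s2, s3, s6, s7}; fixed.
Sat(AF E[(halt ∧ alarm) U send]) = {s0, s1, s2, s3, s6, s7}
s6 ∈ Sat(AF E[(halt ∧ alarm) U send]) = {s0, s1, s2, s3, s6, s7}, so the formula holds at s6.

Yes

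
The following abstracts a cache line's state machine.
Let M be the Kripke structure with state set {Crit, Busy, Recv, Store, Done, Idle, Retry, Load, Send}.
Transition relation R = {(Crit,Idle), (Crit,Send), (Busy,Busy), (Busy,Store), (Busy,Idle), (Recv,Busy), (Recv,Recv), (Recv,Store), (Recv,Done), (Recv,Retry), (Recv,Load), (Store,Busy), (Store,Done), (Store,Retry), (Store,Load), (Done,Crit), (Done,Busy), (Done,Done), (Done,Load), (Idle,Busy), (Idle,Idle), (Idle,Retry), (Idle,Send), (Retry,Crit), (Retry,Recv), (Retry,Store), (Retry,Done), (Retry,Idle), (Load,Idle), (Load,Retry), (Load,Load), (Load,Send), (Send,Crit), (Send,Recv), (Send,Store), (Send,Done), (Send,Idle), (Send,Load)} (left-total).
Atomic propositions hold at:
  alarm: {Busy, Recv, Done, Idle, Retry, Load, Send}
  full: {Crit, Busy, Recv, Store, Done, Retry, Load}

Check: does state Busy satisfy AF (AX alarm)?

No

Sat(AX alarm) = {s : every successor in {Busy, Recv, Done, Idle, Retry, Load, Send}} = {Crit, Store, Idle, Load}
AF (AX alarm): least fixpoint, start Z0 = {Crit, Store, Idle, Load}, add states with every successor in Z. Already a fixed point.
Sat(AF (AX alarm)) = {Crit, Store, Idle, Load}
Busy ∉ Sat(AF (AX alarm)) = {Crit, Store, Idle, Load}, so the formula does not hold at Busy.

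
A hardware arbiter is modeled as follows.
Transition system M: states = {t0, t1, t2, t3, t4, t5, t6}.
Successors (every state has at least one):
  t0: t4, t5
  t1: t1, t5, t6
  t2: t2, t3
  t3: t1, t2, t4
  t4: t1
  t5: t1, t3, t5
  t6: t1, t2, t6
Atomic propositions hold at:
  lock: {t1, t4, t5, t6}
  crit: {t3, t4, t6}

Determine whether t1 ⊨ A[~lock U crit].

No

Sat(~lock) = {t0, t2, t3}
A[~lock U crit]: least fixpoint, start Z0 = Sat(crit) = {t3, t4, t6}, add states in Sat(~lock) with every successor in Z. Already a fixed point.
Sat(A[~lock U crit]) = {t3, t4, t6}
t1 ∉ Sat(A[~lock U crit]) = {t3, t4, t6}, so the formula does not hold at t1.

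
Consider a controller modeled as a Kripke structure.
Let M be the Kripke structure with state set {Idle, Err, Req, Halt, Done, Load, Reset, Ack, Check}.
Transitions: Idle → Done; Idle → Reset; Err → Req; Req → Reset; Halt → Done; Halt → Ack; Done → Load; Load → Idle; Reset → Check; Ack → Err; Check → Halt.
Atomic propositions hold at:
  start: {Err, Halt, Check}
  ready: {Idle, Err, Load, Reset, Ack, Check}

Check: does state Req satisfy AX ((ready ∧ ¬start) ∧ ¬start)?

Sat(¬start) = {Idle, Req, Done, Load, Reset, Ack}
Sat(ready ∧ ¬start) = {Idle, Load, Reset, Ack}
Sat((ready ∧ ¬start) ∧ ¬start) = {Idle, Load, Reset, Ack}
Sat(AX ((ready ∧ ¬start) ∧ ¬start)) = {s : every successor in {Idle, Load, Reset, Ack}} = {Req, Done, Load}
Req ∈ Sat(AX ((ready ∧ ¬start) ∧ ¬start)) = {Req, Done, Load}, so the formula holds at Req.

Yes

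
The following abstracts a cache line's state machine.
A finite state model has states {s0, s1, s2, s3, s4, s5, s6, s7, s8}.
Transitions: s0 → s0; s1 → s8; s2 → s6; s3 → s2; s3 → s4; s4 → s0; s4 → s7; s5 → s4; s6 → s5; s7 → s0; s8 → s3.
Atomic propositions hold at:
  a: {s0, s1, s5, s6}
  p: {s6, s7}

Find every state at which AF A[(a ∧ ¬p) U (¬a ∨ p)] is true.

{s1, s2, s3, s4, s5, s6, s7, s8}

Sat(¬p) = {s0, s1, s2, s3, s4, s5, s8}
Sat(a ∧ ¬p) = {s0, s1, s5}
Sat(¬a) = {s2, s3, s4, s7, s8}
Sat(¬a ∨ p) = {s2, s3, s4, s6, s7, s8}
A[(a ∧ ¬p) U (¬a ∨ p)]: least fixpoint, start Z0 = Sat((¬a ∨ p)) = {s2, s3, s4, s6, s7, s8}, add states in Sat(a ∧ ¬p) with every successor in Z. Z1 = {s1, s2, s3, s4, s5, s6, s7, s8}; fixed.
Sat(A[(a ∧ ¬p) U (¬a ∨ p)]) = {s1, s2, s3, s4, s5, s6, s7, s8}
AF A[(a ∧ ¬p) U (¬a ∨ p)]: least fixpoint, start Z0 = {s1, s2, s3, s4, s5, s6, s7, s8}, add states with every successor in Z. Already a fixed point.
Sat(AF A[(a ∧ ¬p) U (¬a ∨ p)]) = {s1, s2, s3, s4, s5, s6, s7, s8}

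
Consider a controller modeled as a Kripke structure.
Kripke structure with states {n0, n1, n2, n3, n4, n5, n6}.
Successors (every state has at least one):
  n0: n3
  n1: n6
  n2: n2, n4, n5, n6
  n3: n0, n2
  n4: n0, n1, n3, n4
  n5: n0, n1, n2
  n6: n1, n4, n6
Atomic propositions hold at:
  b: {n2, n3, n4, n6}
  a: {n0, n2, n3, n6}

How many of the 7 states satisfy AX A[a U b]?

3

A[a U b]: least fixpoint, start Z0 = Sat(b) = {n2, n3, n4, n6}, add states in Sat(a) with every successor in Z. Z1 = {n0, n2, n3, n4, n6}; fixed.
Sat(A[a U b]) = {n0, n2, n3, n4, n6}
Sat(AX A[a U b]) = {s : every successor in {n0, n2, n3, n4, n6}} = {n0, n1, n3}
|Sat(AX A[a U b])| = |{n0, n1, n3}| = 3.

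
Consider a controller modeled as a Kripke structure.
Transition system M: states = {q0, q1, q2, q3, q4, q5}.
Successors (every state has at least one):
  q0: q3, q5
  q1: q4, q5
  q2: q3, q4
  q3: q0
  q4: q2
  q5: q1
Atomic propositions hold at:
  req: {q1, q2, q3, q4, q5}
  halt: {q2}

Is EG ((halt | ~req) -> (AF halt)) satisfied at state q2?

Yes

Sat(~req) = {q0}
Sat(halt | ~req) = {q0, q2}
AF halt: least fixpoint, start Z0 = {q2}, add states with every successor in Z. Z1 = {q2, q4}; fixed.
Sat(AF halt) = {q2, q4}
Sat((halt | ~req) -> (AF halt)) = {q1, q2, q3, q4, q5}
EG ((halt | ~req) -> (AF halt)): greatest fixpoint, start Z0 = {q1, q2, q3, q4, q5}, keep only states in Sat with some successor in Z. Z1 = {q1, q2, q4, q5}; fixed.
Sat(EG ((halt | ~req) -> (AF halt))) = {q1, q2, q4, q5}
q2 ∈ Sat(EG ((halt | ~req) -> (AF halt))) = {q1, q2, q4, q5}, so the formula holds at q2.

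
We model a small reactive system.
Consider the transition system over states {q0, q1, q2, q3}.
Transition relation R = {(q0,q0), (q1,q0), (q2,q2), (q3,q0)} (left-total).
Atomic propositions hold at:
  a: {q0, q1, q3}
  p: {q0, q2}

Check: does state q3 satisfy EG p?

EG p: greatest fixpoint, start Z0 = {q0, q2}, keep only states in Sat with some successor in Z. Already a fixed point.
Sat(EG p) = {q0, q2}
q3 ∉ Sat(EG p) = {q0, q2}, so the formula does not hold at q3.

No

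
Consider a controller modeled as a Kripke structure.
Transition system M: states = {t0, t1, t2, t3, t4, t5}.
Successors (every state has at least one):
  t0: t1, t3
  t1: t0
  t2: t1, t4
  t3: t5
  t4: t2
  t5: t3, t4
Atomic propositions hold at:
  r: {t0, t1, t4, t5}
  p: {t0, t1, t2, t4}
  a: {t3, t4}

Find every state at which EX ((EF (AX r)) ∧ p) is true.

Sat(AX r) = {s : every successor in {t0, t1, t4, t5}} = {t1, t2, t3}
EF (AX r): least fixpoint, start Z0 = {t1, t2, t3}, add states with some successor in Z. Z1 = {t0, t1, t2, t3, t4, t5}; fixed.
Sat(EF (AX r)) = {t0, t1, t2, t3, t4, t5}
Sat((EF (AX r)) ∧ p) = {t0, t1, t2, t4}
Sat(EX ((EF (AX r)) ∧ p)) = {s : some successor in {t0, t1, t2, t4}} = {t0, t1, t2, t4, t5}

{t0, t1, t2, t4, t5}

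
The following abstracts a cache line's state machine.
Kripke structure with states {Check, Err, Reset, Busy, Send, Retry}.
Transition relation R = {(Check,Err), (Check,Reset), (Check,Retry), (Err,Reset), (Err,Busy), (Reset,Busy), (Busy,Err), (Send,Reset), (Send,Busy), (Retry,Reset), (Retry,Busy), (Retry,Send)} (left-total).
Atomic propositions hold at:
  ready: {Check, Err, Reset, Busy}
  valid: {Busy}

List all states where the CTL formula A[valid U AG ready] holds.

{Err, Reset, Busy}

AG ready: greatest fixpoint, start Z0 = {Check, Err, Reset, Busy}, keep only states in Sat with every successor in Z. Z1 = {Err, Reset, Busy}; fixed.
Sat(AG ready) = {Err, Reset, Busy}
A[valid U AG ready]: least fixpoint, start Z0 = Sat(AG ready) = {Err, Reset, Busy}, add states in Sat(valid) with every successor in Z. Already a fixed point.
Sat(A[valid U AG ready]) = {Err, Reset, Busy}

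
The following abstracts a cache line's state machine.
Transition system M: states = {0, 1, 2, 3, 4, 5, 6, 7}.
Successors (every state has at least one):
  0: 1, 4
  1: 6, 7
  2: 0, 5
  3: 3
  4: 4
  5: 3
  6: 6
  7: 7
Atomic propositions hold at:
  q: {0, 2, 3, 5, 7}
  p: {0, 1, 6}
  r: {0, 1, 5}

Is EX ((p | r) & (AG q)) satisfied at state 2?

Yes

Sat(p | r) = {0, 1, 5, 6}
AG q: greatest fixpoint, start Z0 = {0, 2, 3, 5, 7}, keep only states in Sat with every successor in Z. Z1 = {2, 3, 5, 7}; Z2 = {3, 5, 7}; fixed.
Sat(AG q) = {3, 5, 7}
Sat((p | r) & (AG q)) = {5}
Sat(EX ((p | r) & (AG q))) = {s : some successor in {5}} = {2}
2 ∈ Sat(EX ((p | r) & (AG q))) = {2}, so the formula holds at 2.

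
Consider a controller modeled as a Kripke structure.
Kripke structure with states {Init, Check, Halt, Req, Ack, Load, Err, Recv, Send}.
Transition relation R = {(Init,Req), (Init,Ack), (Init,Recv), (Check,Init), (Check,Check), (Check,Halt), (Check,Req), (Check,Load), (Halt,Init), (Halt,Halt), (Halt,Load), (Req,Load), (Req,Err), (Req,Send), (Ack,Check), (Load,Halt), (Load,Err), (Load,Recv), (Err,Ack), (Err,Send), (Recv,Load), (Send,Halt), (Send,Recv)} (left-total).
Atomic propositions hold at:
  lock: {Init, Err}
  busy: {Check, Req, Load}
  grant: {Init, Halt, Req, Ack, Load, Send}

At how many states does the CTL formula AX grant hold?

3

Sat(AX grant) = {s : every successor in {Init, Halt, Req, Ack, Load, Send}} = {Halt, Err, Recv}
|Sat(AX grant)| = |{Halt, Err, Recv}| = 3.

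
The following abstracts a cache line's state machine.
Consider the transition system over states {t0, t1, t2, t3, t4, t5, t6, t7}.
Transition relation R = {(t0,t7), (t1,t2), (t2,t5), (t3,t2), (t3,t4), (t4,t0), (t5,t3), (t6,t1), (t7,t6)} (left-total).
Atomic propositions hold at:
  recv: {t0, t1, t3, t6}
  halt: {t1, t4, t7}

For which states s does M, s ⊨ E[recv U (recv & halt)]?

{t1, t6}

Sat(recv & halt) = {t1}
E[recv U (recv & halt)]: least fixpoint, start Z0 = Sat((recv & halt)) = {t1}, add states in Sat(recv) with some successor in Z. Z1 = {t1, t6}; fixed.
Sat(E[recv U (recv & halt)]) = {t1, t6}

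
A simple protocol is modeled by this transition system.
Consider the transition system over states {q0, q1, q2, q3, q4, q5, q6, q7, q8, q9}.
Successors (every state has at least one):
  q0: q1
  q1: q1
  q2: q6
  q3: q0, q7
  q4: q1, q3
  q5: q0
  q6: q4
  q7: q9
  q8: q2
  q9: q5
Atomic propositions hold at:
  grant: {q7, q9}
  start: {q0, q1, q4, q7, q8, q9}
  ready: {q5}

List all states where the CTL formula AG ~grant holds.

{q0, q1, q5}

Sat(~grant) = {q0, q1, q2, q3, q4, q5, q6, q8}
AG ~grant: greatest fixpoint, start Z0 = {q0, q1, q2, q3, q4, q5, q6, q8}, keep only states in Sat with every successor in Z. Z1 = {q0, q1, q2, q4, q5, q6, q8}; Z2 = {q0, q1, q2, q5, q6, q8}; Z3 = {q0, q1, q2, q5, q8}; Z4 = {q0, q1, q5, q8}; Z5 = {q0, q1, q5}; fixed.
Sat(AG ~grant) = {q0, q1, q5}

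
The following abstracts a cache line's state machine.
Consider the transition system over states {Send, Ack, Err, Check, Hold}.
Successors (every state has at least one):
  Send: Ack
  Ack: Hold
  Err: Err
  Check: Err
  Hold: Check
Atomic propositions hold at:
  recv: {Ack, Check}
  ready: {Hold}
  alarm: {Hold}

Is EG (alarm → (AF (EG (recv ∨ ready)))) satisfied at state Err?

Sat(recv ∨ ready) = {Ack, Check, Hold}
EG (recv ∨ ready): greatest fixpoint, start Z0 = {Ack, Check, Hold}, keep only states in Sat with some successor in Z. Z1 = {Ack, Hold}; Z2 = {Ack}; Z3 = ∅; fixed.
Sat(EG (recv ∨ ready)) = ∅
AF (EG (recv ∨ ready)): least fixpoint, start Z0 = ∅, add states with every successor in Z. Already a fixed point.
Sat(AF (EG (recv ∨ ready))) = ∅
Sat(alarm → (AF (EG (recv ∨ ready)))) = {Send, Ack, Err, Check}
EG (alarm → (AF (EG (recv ∨ ready)))): greatest fixpoint, start Z0 = {Send, Ack, Err, Check}, keep only states in Sat with some successor in Z. Z1 = {Send, Err, Check}; Z2 = {Err, Check}; fixed.
Sat(EG (alarm → (AF (EG (recv ∨ ready))))) = {Err, Check}
Err ∈ Sat(EG (alarm → (AF (EG (recv ∨ ready))))) = {Err, Check}, so the formula holds at Err.

Yes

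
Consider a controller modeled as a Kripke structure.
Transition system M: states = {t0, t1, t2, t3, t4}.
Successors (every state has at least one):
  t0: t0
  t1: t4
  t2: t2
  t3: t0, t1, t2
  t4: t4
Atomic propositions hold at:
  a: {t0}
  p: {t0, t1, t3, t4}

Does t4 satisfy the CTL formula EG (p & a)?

No

Sat(p & a) = {t0}
EG (p & a): greatest fixpoint, start Z0 = {t0}, keep only states in Sat with some successor in Z. Already a fixed point.
Sat(EG (p & a)) = {t0}
t4 ∉ Sat(EG (p & a)) = {t0}, so the formula does not hold at t4.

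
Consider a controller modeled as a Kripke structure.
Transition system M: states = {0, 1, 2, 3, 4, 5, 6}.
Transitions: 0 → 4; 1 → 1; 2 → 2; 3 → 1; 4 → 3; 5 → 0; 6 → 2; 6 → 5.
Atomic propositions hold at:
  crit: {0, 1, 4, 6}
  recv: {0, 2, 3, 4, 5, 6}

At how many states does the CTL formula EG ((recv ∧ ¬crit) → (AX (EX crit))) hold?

6

Sat(¬crit) = {2, 3, 5}
Sat(recv ∧ ¬crit) = {2, 3, 5}
Sat(EX crit) = {s : some successor in {0, 1, 4, 6}} = {0, 1, 3, 5}
Sat(AX (EX crit)) = {s : every successor in {0, 1, 3, 5}} = {1, 3, 4, 5}
Sat((recv ∧ ¬crit) → (AX (EX crit))) = {0, 1, 3, 4, 5, 6}
EG ((recv ∧ ¬crit) → (AX (EX crit))): greatest fixpoint, start Z0 = {0, 1, 3, 4, 5, 6}, keep only states in Sat with some successor in Z. Already a fixed point.
Sat(EG ((recv ∧ ¬crit) → (AX (EX crit)))) = {0, 1, 3, 4, 5, 6}
|Sat(EG ((recv ∧ ¬crit) → (AX (EX crit))))| = |{0, 1, 3, 4, 5, 6}| = 6.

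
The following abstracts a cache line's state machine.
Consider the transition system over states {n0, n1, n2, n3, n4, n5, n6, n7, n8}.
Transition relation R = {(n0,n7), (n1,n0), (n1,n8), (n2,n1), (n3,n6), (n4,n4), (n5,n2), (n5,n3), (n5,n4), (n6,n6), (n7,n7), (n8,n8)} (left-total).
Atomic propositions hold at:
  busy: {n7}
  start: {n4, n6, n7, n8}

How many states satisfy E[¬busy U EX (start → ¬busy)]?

7

Sat(¬busy) = {n0, n1, n2, n3, n4, n5, n6, n8}
Sat(start → ¬busy) = {n0, n1, n2, n3, n4, n5, n6, n8}
Sat(EX (start → ¬busy)) = {s : some successor in {n0, n1, n2, n3, n4, n5, n6, n8}} = {n1, n2, n3, n4, n5, n6, n8}
E[¬busy U EX (start → ¬busy)]: least fixpoint, start Z0 = Sat(EX (start → ¬busy)) = {n1, n2, n3, n4, n5, n6, n8}, add states in Sat(¬busy) with some successor in Z. Already a fixed point.
Sat(E[¬busy U EX (start → ¬busy)]) = {n1, n2, n3, n4, n5, n6, n8}
|Sat(E[¬busy U EX (start → ¬busy)])| = |{n1, n2, n3, n4, n5, n6, n8}| = 7.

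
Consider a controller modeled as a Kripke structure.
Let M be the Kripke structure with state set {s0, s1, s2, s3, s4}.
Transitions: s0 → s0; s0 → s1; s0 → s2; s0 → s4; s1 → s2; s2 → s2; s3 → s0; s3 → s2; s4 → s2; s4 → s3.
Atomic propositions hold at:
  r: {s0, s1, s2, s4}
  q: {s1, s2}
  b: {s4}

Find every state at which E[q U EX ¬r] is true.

Sat(¬r) = {s3}
Sat(EX ¬r) = {s : some successor in {s3}} = {s4}
E[q U EX ¬r]: least fixpoint, start Z0 = Sat(EX ¬r) = {s4}, add states in Sat(q) with some successor in Z. Already a fixed point.
Sat(E[q U EX ¬r]) = {s4}

{s4}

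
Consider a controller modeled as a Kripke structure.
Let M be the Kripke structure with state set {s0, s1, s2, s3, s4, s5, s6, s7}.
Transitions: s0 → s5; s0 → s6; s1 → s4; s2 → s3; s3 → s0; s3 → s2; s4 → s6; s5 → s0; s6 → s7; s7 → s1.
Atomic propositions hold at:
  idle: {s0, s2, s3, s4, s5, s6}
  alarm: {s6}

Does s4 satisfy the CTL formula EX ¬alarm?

Sat(¬alarm) = {s0, s1, s2, s3, s4, s5, s7}
Sat(EX ¬alarm) = {s : some successor in {s0, s1, s2, s3, s4, s5, s7}} = {s0, s1, s2, s3, s5, s6, s7}
s4 ∉ Sat(EX ¬alarm) = {s0, s1, s2, s3, s5, s6, s7}, so the formula does not hold at s4.

No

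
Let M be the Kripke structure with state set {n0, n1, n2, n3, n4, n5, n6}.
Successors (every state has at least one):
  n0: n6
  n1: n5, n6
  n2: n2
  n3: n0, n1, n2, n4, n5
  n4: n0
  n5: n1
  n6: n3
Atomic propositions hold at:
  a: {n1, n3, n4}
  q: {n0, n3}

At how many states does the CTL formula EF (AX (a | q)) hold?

6

Sat(a | q) = {n0, n1, n3, n4}
Sat(AX (a | q)) = {s : every successor in {n0, n1, n3, n4}} = {n4, n5, n6}
EF (AX (a | q)): least fixpoint, start Z0 = {n4, n5, n6}, add states with some successor in Z. Z1 = {n0, n1, n3, n4, n5, n6}; fixed.
Sat(EF (AX (a | q))) = {n0, n1, n3, n4, n5, n6}
|Sat(EF (AX (a | q)))| = |{n0, n1, n3, n4, n5, n6}| = 6.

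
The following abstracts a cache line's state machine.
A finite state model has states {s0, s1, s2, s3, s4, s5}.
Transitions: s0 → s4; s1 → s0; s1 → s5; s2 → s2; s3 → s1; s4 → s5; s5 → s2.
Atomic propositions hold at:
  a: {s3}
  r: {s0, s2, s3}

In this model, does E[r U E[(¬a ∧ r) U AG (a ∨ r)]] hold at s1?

Sat(¬a) = {s0, s1, s2, s4, s5}
Sat(¬a ∧ r) = {s0, s2}
Sat(a ∨ r) = {s0, s2, s3}
AG (a ∨ r): greatest fixpoint, start Z0 = {s0, s2, s3}, keep only states in Sat with every successor in Z. Z1 = {s2}; fixed.
Sat(AG (a ∨ r)) = {s2}
E[(¬a ∧ r) U AG (a ∨ r)]: least fixpoint, start Z0 = Sat(AG (a ∨ r)) = {s2}, add states in Sat(¬a ∧ r) with some successor in Z. Already a fixed point.
Sat(E[(¬a ∧ r) U AG (a ∨ r)]) = {s2}
E[r U E[(¬a ∧ r) U AG (a ∨ r)]]: least fixpoint, start Z0 = Sat(E[(¬a ∧ r) U AG (a ∨ r)]) = {s2}, add states in Sat(r) with some successor in Z. Already a fixed point.
Sat(E[r U E[(¬a ∧ r) U AG (a ∨ r)]]) = {s2}
s1 ∉ Sat(E[r U E[(¬a ∧ r) U AG (a ∨ r)]]) = {s2}, so the formula does not hold at s1.

No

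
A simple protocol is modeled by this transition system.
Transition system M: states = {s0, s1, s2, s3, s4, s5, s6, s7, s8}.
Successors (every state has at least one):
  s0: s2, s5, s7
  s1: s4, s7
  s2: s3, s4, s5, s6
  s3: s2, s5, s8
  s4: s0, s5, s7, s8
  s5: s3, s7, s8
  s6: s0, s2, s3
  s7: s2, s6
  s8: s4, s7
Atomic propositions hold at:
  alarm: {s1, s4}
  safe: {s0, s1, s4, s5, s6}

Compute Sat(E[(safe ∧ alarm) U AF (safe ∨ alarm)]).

{s0, s1, s4, s5, s6}

Sat(safe ∧ alarm) = {s1, s4}
Sat(safe ∨ alarm) = {s0, s1, s4, s5, s6}
AF (safe ∨ alarm): least fixpoint, start Z0 = {s0, s1, s4, s5, s6}, add states with every successor in Z. Already a fixed point.
Sat(AF (safe ∨ alarm)) = {s0, s1, s4, s5, s6}
E[(safe ∧ alarm) U AF (safe ∨ alarm)]: least fixpoint, start Z0 = Sat(AF (safe ∨ alarm)) = {s0, s1, s4, s5, s6}, add states in Sat(safe ∧ alarm) with some successor in Z. Already a fixed point.
Sat(E[(safe ∧ alarm) U AF (safe ∨ alarm)]) = {s0, s1, s4, s5, s6}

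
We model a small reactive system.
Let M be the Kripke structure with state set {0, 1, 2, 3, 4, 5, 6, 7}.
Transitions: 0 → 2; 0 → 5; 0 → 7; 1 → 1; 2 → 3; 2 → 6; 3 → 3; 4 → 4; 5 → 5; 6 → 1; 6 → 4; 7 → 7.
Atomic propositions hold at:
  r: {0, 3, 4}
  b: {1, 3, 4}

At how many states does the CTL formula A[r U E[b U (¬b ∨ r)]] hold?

7

Sat(¬b) = {0, 2, 5, 6, 7}
Sat(¬b ∨ r) = {0, 2, 3, 4, 5, 6, 7}
E[b U (¬b ∨ r)]: least fixpoint, start Z0 = Sat((¬b ∨ r)) = {0, 2, 3, 4, 5, 6, 7}, add states in Sat(b) with some successor in Z. Already a fixed point.
Sat(E[b U (¬b ∨ r)]) = {0, 2, 3, 4, 5, 6, 7}
A[r U E[b U (¬b ∨ r)]]: least fixpoint, start Z0 = Sat(E[b U (¬b ∨ r)]) = {0, 2, 3, 4, 5, 6, 7}, add states in Sat(r) with every successor in Z. Already a fixed point.
Sat(A[r U E[b U (¬b ∨ r)]]) = {0, 2, 3, 4, 5, 6, 7}
|Sat(A[r U E[b U (¬b ∨ r)]])| = |{0, 2, 3, 4, 5, 6, 7}| = 7.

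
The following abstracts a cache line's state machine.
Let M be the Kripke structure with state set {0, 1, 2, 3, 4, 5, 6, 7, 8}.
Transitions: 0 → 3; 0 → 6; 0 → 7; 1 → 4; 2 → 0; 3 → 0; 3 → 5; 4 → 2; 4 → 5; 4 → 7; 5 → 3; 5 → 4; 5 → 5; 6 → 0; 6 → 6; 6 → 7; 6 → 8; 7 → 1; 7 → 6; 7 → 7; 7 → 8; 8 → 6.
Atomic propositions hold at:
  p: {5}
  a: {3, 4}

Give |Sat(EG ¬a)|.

6

Sat(¬a) = {0, 1, 2, 5, 6, 7, 8}
EG ¬a: greatest fixpoint, start Z0 = {0, 1, 2, 5, 6, 7, 8}, keep only states in Sat with some successor in Z. Z1 = {0, 2, 5, 6, 7, 8}; fixed.
Sat(EG ¬a) = {0, 2, 5, 6, 7, 8}
|Sat(EG ¬a)| = |{0, 2, 5, 6, 7, 8}| = 6.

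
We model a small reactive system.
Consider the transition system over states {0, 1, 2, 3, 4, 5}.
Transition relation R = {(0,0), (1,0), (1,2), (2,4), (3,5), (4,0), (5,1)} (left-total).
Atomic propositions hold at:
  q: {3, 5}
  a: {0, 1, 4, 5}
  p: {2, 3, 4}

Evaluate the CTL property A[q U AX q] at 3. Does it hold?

Sat(AX q) = {s : every successor in {3, 5}} = {3}
A[q U AX q]: least fixpoint, start Z0 = Sat(AX q) = {3}, add states in Sat(q) with every successor in Z. Already a fixed point.
Sat(A[q U AX q]) = {3}
3 ∈ Sat(A[q U AX q]) = {3}, so the formula holds at 3.

Yes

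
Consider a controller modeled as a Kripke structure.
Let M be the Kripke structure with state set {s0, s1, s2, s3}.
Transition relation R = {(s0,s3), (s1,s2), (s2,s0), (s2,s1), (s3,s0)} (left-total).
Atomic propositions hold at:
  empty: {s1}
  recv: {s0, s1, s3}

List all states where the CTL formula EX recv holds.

Sat(EX recv) = {s : some successor in {s0, s1, s3}} = {s0, s2, s3}

{s0, s2, s3}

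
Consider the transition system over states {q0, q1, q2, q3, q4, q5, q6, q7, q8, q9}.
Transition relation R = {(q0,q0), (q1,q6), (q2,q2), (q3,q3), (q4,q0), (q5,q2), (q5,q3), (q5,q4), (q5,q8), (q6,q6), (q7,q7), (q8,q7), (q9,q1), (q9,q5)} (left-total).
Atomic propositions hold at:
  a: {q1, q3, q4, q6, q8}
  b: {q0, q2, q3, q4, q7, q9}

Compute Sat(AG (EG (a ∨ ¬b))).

Sat(¬b) = {q1, q5, q6, q8}
Sat(a ∨ ¬b) = {q1, q3, q4, q5, q6, q8}
EG (a ∨ ¬b): greatest fixpoint, start Z0 = {q1, q3, q4, q5, q6, q8}, keep only states in Sat with some successor in Z. Z1 = {q1, q3, q5, q6}; fixed.
Sat(EG (a ∨ ¬b)) = {q1, q3, q5, q6}
AG (EG (a ∨ ¬b)): greatest fixpoint, start Z0 = {q1, q3, q5, q6}, keep only states in Sat with every successor in Z. Z1 = {q1, q3, q6}; fixed.
Sat(AG (EG (a ∨ ¬b))) = {q1, q3, q6}

{q1, q3, q6}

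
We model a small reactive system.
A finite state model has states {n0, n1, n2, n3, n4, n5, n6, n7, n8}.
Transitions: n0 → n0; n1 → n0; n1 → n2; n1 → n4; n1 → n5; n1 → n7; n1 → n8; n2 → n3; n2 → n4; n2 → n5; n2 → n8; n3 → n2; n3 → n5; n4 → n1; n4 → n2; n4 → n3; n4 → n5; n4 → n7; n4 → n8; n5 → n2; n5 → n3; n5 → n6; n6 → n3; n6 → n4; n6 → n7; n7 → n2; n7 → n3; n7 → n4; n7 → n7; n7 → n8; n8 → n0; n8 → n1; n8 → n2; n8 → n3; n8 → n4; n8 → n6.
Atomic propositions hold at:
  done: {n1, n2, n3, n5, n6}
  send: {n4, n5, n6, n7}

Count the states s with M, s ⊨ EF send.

8

EF send: least fixpoint, start Z0 = {n4, n5, n6, n7}, add states with some successor in Z. Z1 = {n1, n2, n3, n4, n5, n6, n7, n8}; fixed.
Sat(EF send) = {n1, n2, n3, n4, n5, n6, n7, n8}
|Sat(EF send)| = |{n1, n2, n3, n4, n5, n6, n7, n8}| = 8.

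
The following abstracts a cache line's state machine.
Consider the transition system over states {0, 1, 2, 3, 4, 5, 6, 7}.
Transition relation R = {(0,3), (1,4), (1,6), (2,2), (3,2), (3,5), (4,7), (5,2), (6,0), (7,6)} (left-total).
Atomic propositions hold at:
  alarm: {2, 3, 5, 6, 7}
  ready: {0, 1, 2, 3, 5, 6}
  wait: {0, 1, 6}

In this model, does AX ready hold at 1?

Sat(AX ready) = {s : every successor in {0, 1, 2, 3, 5, 6}} = {0, 2, 3, 5, 6, 7}
1 ∉ Sat(AX ready) = {0, 2, 3, 5, 6, 7}, so the formula does not hold at 1.

No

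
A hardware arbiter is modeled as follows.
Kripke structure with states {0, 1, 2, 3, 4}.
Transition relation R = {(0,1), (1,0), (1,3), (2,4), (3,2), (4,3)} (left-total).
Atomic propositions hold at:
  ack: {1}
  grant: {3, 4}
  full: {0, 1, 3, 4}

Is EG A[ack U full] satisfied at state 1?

A[ack U full]: least fixpoint, start Z0 = Sat(full) = {0, 1, 3, 4}, add states in Sat(ack) with every successor in Z. Already a fixed point.
Sat(A[ack U full]) = {0, 1, 3, 4}
EG A[ack U full]: greatest fixpoint, start Z0 = {0, 1, 3, 4}, keep only states in Sat with some successor in Z. Z1 = {0, 1, 4}; Z2 = {0, 1}; fixed.
Sat(EG A[ack U full]) = {0, 1}
1 ∈ Sat(EG A[ack U full]) = {0, 1}, so the formula holds at 1.

Yes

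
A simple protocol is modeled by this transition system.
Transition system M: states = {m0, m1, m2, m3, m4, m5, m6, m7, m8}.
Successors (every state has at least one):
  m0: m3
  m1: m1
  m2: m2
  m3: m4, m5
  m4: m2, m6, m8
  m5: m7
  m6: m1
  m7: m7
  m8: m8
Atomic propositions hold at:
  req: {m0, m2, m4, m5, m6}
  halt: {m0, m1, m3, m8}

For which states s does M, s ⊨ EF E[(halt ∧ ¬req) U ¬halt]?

{m0, m2, m3, m4, m5, m6, m7}

Sat(¬req) = {m1, m3, m7, m8}
Sat(halt ∧ ¬req) = {m1, m3, m8}
Sat(¬halt) = {m2, m4, m5, m6, m7}
E[(halt ∧ ¬req) U ¬halt]: least fixpoint, start Z0 = Sat(¬halt) = {m2, m4, m5, m6, m7}, add states in Sat(halt ∧ ¬req) with some successor in Z. Z1 = {m2, m3, m4, m5, m6, m7}; fixed.
Sat(E[(halt ∧ ¬req) U ¬halt]) = {m2, m3, m4, m5, m6, m7}
EF E[(halt ∧ ¬req) U ¬halt]: least fixpoint, start Z0 = {m2, m3, m4, m5, m6, m7}, add states with some successor in Z. Z1 = {m0, m2, m3, m4, m5, m6, m7}; fixed.
Sat(EF E[(halt ∧ ¬req) U ¬halt]) = {m0, m2, m3, m4, m5, m6, m7}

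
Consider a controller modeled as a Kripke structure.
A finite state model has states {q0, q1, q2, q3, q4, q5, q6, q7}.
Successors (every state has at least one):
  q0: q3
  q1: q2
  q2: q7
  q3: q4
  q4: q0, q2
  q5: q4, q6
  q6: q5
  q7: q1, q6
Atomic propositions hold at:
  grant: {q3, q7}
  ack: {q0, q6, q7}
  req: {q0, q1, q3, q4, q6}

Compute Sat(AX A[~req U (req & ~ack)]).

Sat(~req) = {q2, q5, q7}
Sat(~ack) = {q1, q2, q3, q4, q5}
Sat(req & ~ack) = {q1, q3, q4}
A[~req U (req & ~ack)]: least fixpoint, start Z0 = Sat((req & ~ack)) = {q1, q3, q4}, add states in Sat(~req) with every successor in Z. Already a fixed point.
Sat(A[~req U (req & ~ack)]) = {q1, q3, q4}
Sat(AX A[~req U (req & ~ack)]) = {s : every successor in {q1, q3, q4}} = {q0, q3}

{q0, q3}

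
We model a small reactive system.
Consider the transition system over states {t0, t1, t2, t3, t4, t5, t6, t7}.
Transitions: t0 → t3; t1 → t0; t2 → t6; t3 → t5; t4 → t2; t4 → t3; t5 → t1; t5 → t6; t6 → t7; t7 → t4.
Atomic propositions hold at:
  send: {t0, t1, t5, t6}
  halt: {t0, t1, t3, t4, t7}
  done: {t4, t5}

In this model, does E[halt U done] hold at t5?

Yes

E[halt U done]: least fixpoint, start Z0 = Sat(done) = {t4, t5}, add states in Sat(halt) with some successor in Z. Z1 = {t3, t4, t5, t7}; Z2 = {t0, t3, t4, t5, t7}; Z3 = {t0, t1, t3, t4, t5, t7}; fixed.
Sat(E[halt U done]) = {t0, t1, t3, t4, t5, t7}
t5 ∈ Sat(E[halt U done]) = {t0, t1, t3, t4, t5, t7}, so the formula holds at t5.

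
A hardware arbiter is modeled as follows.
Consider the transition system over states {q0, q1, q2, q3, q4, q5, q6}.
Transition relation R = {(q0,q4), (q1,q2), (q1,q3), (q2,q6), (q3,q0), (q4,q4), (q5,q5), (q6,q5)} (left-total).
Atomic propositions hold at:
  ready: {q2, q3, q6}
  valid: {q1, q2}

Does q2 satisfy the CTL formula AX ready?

Sat(AX ready) = {s : every successor in {q2, q3, q6}} = {q1, q2}
q2 ∈ Sat(AX ready) = {q1, q2}, so the formula holds at q2.

Yes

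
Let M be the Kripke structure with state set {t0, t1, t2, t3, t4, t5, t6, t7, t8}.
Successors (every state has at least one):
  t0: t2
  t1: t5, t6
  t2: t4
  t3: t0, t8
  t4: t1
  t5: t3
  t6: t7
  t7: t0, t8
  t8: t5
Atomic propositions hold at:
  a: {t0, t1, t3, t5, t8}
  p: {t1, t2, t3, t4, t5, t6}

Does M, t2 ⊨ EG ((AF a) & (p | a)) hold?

AF a: least fixpoint, start Z0 = {t0, t1, t3, t5, t8}, add states with every successor in Z. Z1 = {t0, t1, t3, t4, t5, t7, t8}; Z2 = {t0, t1, t2, t3, t4, t5, t6, t7, t8}; fixed.
Sat(AF a) = {t0, t1, t2, t3, t4, t5, t6, t7, t8}
Sat(p | a) = {t0, t1, t2, t3, t4, t5, t6, t8}
Sat((AF a) & (p | a)) = {t0, t1, t2, t3, t4, t5, t6, t8}
EG ((AF a) & (p | a)): greatest fixpoint, start Z0 = {t0, t1, t2, t3, t4, t5, t6, t8}, keep only states in Sat with some successor in Z. Z1 = {t0, t1, t2, t3, t4, t5, t8}; fixed.
Sat(EG ((AF a) & (p | a))) = {t0, t1, t2, t3, t4, t5, t8}
t2 ∈ Sat(EG ((AF a) & (p | a))) = {t0, t1, t2, t3, t4, t5, t8}, so the formula holds at t2.

Yes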